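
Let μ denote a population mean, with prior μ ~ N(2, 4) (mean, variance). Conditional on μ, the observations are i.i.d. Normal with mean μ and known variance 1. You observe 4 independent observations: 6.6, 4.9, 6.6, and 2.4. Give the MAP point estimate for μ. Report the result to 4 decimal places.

μ̂_MAP = 4.9412

n = 4; x̄ = (6.6 + 4.9 + 6.6 + 2.4)/4 = 20.5/4 = 5.125.
For a Normal prior and Normal likelihood with known variance, the posterior is Normal; its mode equals its mean, the precision-weighted average.
Prior precision 1/σ₀² = 1/4 = 0.25; data precision n/σ² = 4/1 = 4.
μ̂ = (0.25·2 + 4·5.125) / (0.25 + 4) = 21/4.25 = 84/17 ≈ 4.9412.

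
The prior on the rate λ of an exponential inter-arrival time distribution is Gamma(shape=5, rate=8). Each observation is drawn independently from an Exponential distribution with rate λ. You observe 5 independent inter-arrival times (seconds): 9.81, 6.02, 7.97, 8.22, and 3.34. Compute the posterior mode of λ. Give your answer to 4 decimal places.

λ̂_MAP = 0.2076

The Exponential(rate=λ) likelihood is ∝ λ^n e^(−λΣtᵢ). Here n = 5 and Σtᵢ = 9.81 + 6.02 + 7.97 + 8.22 + 3.34 = 35.36.
Posterior ∝ λ^4e^(−8λ) · λ^5e^(−35.36λ) = λ^9e^(−43.36λ), i.e. Gamma(10, 43.36).
Mode = (a−1)/b = 9/43.36 ≈ 0.2076.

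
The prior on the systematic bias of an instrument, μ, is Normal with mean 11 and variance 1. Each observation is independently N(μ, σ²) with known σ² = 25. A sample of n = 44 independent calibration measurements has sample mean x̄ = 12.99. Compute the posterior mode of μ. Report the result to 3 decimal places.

n = 44, x̄ = 12.99.
For a Normal prior and Normal likelihood with known variance, the posterior is Normal; its mode equals its mean, the precision-weighted average.
Prior precision 1/σ₀² = 1/1 = 1; data precision n/σ² = 44/25 = 1.76.
μ̂ = (1·11 + 1.76·12.99) / (1 + 1.76) = 33.8624/2.76 = 21164/1725 ≈ 12.269.

μ̂_MAP = 12.269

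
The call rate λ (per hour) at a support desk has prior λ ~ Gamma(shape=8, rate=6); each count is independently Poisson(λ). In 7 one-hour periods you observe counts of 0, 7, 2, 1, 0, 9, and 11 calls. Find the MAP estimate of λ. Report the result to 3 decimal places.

Σxᵢ = 0+7+2+1+0+9+11 = 30, with n = 7.
Posterior ∝ λ^7e^(−6λ) · λ^30e^(−7λ) = λ^37e^(−13λ), i.e. Gamma(shape=38, rate=13).
The mode of a Gamma(a, b) with a ≥ 1 (shape–rate) is (a−1)/b = 37/13 ≈ 2.846.

λ̂_MAP = 2.846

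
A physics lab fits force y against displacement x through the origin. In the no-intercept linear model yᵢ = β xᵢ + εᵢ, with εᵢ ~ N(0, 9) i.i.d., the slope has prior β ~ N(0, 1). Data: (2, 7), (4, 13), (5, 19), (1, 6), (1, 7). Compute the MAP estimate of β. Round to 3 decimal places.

log p(β | y) = −Σ(yᵢ − βxᵢ)²/(2·9) − β²/(2·1) + const.
Setting the derivative to zero: Σxᵢ(yᵢ − βxᵢ)/9 − β/1 = 0, so β = Σxᵢyᵢ / (Σxᵢ² + σ²/τ²).
Σxᵢyᵢ = 2·7 + 4·13 + 5·19 + 1·6 + 1·7 = 174; Σxᵢ² = 47; σ²/τ² = 9.
β̂_MAP = 174 / (47 + 9) = 174/56 ≈ 3.107.

β̂_MAP = 3.107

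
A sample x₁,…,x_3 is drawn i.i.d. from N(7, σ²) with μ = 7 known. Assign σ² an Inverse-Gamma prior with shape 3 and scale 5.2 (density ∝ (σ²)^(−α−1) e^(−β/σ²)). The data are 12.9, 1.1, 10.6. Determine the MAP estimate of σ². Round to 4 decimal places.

Sum of squared deviations about the known mean: SS = (12.9−7)² + (1.1−7)² + (10.6−7)² = 82.58.
The Normal likelihood contributes (σ²)^(−n/2) exp(−SS/(2σ²)), so the posterior is Inverse-Gamma(α + n/2, β + SS/2) = Inverse-Gamma(4.5, 46.49).
The mode of Inverse-Gamma(a, b) is b/(a+1) = 46.49/5.5 ≈ 8.4527.

σ̂²_MAP = 8.4527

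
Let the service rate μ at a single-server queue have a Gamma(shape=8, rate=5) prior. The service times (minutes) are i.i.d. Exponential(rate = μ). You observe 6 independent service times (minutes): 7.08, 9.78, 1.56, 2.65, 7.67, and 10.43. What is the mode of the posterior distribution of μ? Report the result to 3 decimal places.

μ̂_MAP = 0.294

The Exponential(rate=μ) likelihood is ∝ μ^n e^(−μΣtᵢ). Here n = 6 and Σtᵢ = 7.08 + 9.78 + 1.56 + 2.65 + 7.67 + 10.43 = 39.17.
Posterior ∝ μ^7e^(−5μ) · μ^6e^(−39.17μ) = μ^13e^(−44.17μ), i.e. Gamma(14, 44.17).
Mode = (a−1)/b = 13/44.17 ≈ 0.294.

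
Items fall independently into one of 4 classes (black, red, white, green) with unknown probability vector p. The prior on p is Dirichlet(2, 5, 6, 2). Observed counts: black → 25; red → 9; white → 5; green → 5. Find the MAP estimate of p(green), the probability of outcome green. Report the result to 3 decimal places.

The posterior is Dirichlet(αᵢ + nᵢ) = Dirichlet(27, 14, 11, 7).
For a Dirichlet(a₁,…,a_K) with all aᵢ > 1, the mode has j-th component (aⱼ − 1)/(Σaᵢ − K).
Here Σaᵢ = 59 and K = 4, so p(green) = (7 − 1)/(59 − 4) = 6/55 ≈ 0.109.

MAP estimate of p(green) = 0.109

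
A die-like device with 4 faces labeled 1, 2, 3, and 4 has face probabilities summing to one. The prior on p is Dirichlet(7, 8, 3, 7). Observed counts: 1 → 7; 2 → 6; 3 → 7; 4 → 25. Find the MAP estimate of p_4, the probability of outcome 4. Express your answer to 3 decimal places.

The posterior is Dirichlet(αᵢ + nᵢ) = Dirichlet(14, 14, 10, 32).
For a Dirichlet(a₁,…,a_K) with all aᵢ > 1, the mode has j-th component (aⱼ − 1)/(Σaᵢ − K).
Here Σaᵢ = 70 and K = 4, so p_4 = (32 − 1)/(70 − 4) = 31/66 ≈ 0.470.

MAP estimate: 0.470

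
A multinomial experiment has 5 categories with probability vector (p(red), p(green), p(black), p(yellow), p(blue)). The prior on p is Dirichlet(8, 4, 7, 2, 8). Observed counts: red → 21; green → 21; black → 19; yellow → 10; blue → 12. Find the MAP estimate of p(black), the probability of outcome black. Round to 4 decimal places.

The posterior is Dirichlet(αᵢ + nᵢ) = Dirichlet(29, 25, 26, 12, 20).
For a Dirichlet(a₁,…,a_K) with all aᵢ > 1, the mode has j-th component (aⱼ − 1)/(Σaᵢ − K).
Here Σaᵢ = 112 and K = 5, so p(black) = (26 − 1)/(112 − 5) = 25/107 ≈ 0.2336.

MAP estimate of p(black) = 0.2336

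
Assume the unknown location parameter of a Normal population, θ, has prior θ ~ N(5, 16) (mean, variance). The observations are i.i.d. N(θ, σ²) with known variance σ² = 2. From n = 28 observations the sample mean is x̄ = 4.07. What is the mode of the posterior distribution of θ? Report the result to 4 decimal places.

n = 28, x̄ = 4.07.
For a Normal prior and Normal likelihood with known variance, the posterior is Normal; its mode equals its mean, the precision-weighted average.
Prior precision 1/σ₀² = 1/16 = 0.0625; data precision n/σ² = 28/2 = 14.
θ̂ = (0.0625·5 + 14·4.07) / (0.0625 + 14) = 57.2925/14.0625 = 7639/1875 ≈ 4.0741.

θ̂_MAP = 4.0741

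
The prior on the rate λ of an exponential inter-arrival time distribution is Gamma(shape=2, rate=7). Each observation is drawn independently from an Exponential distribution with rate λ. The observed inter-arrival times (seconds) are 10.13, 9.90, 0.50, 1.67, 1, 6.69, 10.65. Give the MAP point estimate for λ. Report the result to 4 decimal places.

The Exponential(rate=λ) likelihood is ∝ λ^n e^(−λΣtᵢ). Here n = 7 and Σtᵢ = 10.13 + 9.90 + 0.50 + 1.67 + 1 + 6.69 + 10.65 = 40.54.
Posterior ∝ λe^(−7λ) · λ^7e^(−40.54λ) = λ^8e^(−47.54λ), i.e. Gamma(9, 47.54).
Mode = (a−1)/b = 8/47.54 ≈ 0.1683.

λ̂_MAP = 0.1683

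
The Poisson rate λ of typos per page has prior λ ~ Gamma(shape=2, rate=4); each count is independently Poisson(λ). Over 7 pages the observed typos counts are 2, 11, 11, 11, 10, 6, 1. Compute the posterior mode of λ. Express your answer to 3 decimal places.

λ̂_MAP = 4.818

Σxᵢ = 2+11+11+11+10+6+1 = 52, with n = 7.
Posterior ∝ λe^(−4λ) · λ^52e^(−7λ) = λ^53e^(−11λ), i.e. Gamma(shape=54, rate=11).
The mode of a Gamma(a, b) with a ≥ 1 (shape–rate) is (a−1)/b = 53/11 ≈ 4.818.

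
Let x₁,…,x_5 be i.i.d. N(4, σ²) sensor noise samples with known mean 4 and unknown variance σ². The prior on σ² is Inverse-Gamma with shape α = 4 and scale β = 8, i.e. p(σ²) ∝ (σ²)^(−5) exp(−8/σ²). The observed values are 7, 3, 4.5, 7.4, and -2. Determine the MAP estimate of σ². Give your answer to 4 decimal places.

Sum of squared deviations about the known mean: SS = (7−4)² + (3−4)² + (4.5−4)² + (7.4−4)² + (-2−4)² = 57.81.
The Normal likelihood contributes (σ²)^(−n/2) exp(−SS/(2σ²)), so the posterior is Inverse-Gamma(α + n/2, β + SS/2) = Inverse-Gamma(6.5, 36.905).
The mode of Inverse-Gamma(a, b) is b/(a+1) = 36.905/7.5 ≈ 4.9207.

σ̂²_MAP = 4.9207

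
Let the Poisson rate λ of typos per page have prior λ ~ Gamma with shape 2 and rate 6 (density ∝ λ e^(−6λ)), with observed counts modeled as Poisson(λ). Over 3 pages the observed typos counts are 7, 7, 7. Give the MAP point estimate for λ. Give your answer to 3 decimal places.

λ̂_MAP = 2.444

Σxᵢ = 7+7+7 = 21, with n = 3.
Posterior ∝ λe^(−6λ) · λ^21e^(−3λ) = λ^22e^(−9λ), i.e. Gamma(shape=23, rate=9).
The mode of a Gamma(a, b) with a ≥ 1 (shape–rate) is (a−1)/b = 22/9 ≈ 2.444.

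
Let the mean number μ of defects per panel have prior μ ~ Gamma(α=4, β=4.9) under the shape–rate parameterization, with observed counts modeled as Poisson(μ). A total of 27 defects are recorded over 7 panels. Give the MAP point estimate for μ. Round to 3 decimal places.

Σxᵢ = 27, n = 7.
Posterior ∝ μ^3e^(−4.9μ) · μ^27e^(−7μ) = μ^30e^(−11.9μ), i.e. Gamma(shape=31, rate=11.9).
The mode of a Gamma(a, b) with a ≥ 1 (shape–rate) is (a−1)/b = 30/11.9 ≈ 2.521.

μ̂_MAP = 2.521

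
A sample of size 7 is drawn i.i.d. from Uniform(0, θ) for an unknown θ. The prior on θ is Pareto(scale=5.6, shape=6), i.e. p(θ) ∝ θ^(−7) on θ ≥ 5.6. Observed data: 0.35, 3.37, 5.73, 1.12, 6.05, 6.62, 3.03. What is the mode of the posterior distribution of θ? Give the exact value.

The Uniform(0, θ) likelihood is θ^(−n) for θ ≥ max(xᵢ), zero otherwise. Here max(xᵢ) = 6.62.
Posterior ∝ θ^(−7) · θ^(−7) = θ^(−14) on θ ≥ max(5.6, 6.62) = 6.62.
This density is strictly decreasing in θ, so the posterior mode lies at the lower boundary of the support.

θ̂_MAP = 6.62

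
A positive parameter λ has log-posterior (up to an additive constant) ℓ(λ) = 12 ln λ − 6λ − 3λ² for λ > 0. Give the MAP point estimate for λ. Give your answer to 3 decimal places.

λ̂_MAP = 1.000

ℓ'(λ) = 12/λ − 6 − 6λ. Setting this to zero and multiplying by λ: 6λ² + 6λ − 12 = 0.
λ = (−6 + √(6² + 4·6·12)) / (2·6) = (−6 + √324) / 12 = (−6 + 18)/12 = 1.
ℓ''(λ) = −12/λ² − 6 < 0, confirming a maximum.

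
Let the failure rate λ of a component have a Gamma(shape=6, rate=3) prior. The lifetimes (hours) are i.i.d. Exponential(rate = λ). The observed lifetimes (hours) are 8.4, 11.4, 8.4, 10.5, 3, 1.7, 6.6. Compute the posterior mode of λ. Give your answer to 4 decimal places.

The Exponential(rate=λ) likelihood is ∝ λ^n e^(−λΣtᵢ). Here n = 7 and Σtᵢ = 8.4 + 11.4 + 8.4 + 10.5 + 3 + 1.7 + 6.6 = 50.
Posterior ∝ λ^5e^(−3λ) · λ^7e^(−50λ) = λ^12e^(−53λ), i.e. Gamma(13, 53).
Mode = (a−1)/b = 12/53 ≈ 0.2264.

λ̂_MAP = 0.2264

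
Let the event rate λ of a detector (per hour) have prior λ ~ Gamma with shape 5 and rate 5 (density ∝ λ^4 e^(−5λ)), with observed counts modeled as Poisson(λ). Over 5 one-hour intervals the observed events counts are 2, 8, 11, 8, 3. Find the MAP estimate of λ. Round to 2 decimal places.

Σxᵢ = 2+8+11+8+3 = 32, with n = 5.
Posterior ∝ λ^4e^(−5λ) · λ^32e^(−5λ) = λ^36e^(−10λ), i.e. Gamma(shape=37, rate=10).
The mode of a Gamma(a, b) with a ≥ 1 (shape–rate) is (a−1)/b = 36/10 ≈ 3.60.

λ̂_MAP = 3.60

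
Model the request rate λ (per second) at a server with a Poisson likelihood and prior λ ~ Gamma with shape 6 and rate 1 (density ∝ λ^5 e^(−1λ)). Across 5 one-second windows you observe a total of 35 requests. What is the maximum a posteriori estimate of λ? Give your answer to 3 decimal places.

λ̂_MAP = 6.667

Σxᵢ = 35, n = 5.
Posterior ∝ λ^5e^(−1λ) · λ^35e^(−5λ) = λ^40e^(−6λ), i.e. Gamma(shape=41, rate=6).
The mode of a Gamma(a, b) with a ≥ 1 (shape–rate) is (a−1)/b = 40/6 ≈ 6.667.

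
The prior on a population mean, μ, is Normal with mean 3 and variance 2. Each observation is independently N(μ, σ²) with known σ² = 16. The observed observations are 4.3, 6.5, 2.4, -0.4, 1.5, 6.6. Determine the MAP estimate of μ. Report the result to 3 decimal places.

μ̂_MAP = 3.207

n = 6; x̄ = (4.3 + 6.5 + 2.4 + (-0.4) + 1.5 + 6.6)/6 = 20.9/6 = 209/60 ≈ 3.4833.
For a Normal prior and Normal likelihood with known variance, the posterior is Normal; its mode equals its mean, the precision-weighted average.
Prior precision 1/σ₀² = 1/2 = 0.5; data precision n/σ² = 6/16 = 0.375.
μ̂ = (0.5·3 + 0.375·(209/60)) / (0.5 + 0.375) = 2.80625/0.875 = 449/140 ≈ 3.207.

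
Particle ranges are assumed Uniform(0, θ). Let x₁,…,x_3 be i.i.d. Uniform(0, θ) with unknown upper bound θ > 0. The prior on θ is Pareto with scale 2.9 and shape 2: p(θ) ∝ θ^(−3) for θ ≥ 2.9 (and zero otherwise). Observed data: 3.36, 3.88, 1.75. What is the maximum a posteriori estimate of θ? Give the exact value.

The Uniform(0, θ) likelihood is θ^(−n) for θ ≥ max(xᵢ), zero otherwise. Here max(xᵢ) = 3.88.
Posterior ∝ θ^(−3) · θ^(−3) = θ^(−6) on θ ≥ max(2.9, 3.88) = 3.88.
This density is strictly decreasing in θ, so the posterior mode lies at the lower boundary of the support.

θ̂_MAP = 3.88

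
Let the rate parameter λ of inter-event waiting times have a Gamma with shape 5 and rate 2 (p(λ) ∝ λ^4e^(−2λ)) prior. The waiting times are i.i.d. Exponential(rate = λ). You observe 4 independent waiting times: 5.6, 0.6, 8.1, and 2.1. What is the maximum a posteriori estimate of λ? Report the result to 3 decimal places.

λ̂_MAP = 0.435

The Exponential(rate=λ) likelihood is ∝ λ^n e^(−λΣtᵢ). Here n = 4 and Σtᵢ = 5.6 + 0.6 + 8.1 + 2.1 = 16.4.
Posterior ∝ λ^4e^(−2λ) · λ^4e^(−16.4λ) = λ^8e^(−18.4λ), i.e. Gamma(9, 18.4).
Mode = (a−1)/b = 8/18.4 ≈ 0.435.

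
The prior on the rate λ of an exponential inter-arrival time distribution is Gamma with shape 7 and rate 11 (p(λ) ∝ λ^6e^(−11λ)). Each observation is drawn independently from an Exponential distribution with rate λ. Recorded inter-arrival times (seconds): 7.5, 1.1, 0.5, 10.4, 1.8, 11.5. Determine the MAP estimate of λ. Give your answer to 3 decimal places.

λ̂_MAP = 0.274

The Exponential(rate=λ) likelihood is ∝ λ^n e^(−λΣtᵢ). Here n = 6 and Σtᵢ = 7.5 + 1.1 + 0.5 + 10.4 + 1.8 + 11.5 = 32.8.
Posterior ∝ λ^6e^(−11λ) · λ^6e^(−32.8λ) = λ^12e^(−43.8λ), i.e. Gamma(13, 43.8).
Mode = (a−1)/b = 12/43.8 ≈ 0.274.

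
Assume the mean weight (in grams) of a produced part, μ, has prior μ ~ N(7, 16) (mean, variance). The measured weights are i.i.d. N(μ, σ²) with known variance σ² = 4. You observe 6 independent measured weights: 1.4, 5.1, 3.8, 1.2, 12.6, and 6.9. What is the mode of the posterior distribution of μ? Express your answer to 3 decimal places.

n = 6; x̄ = (1.4 + 5.1 + 3.8 + 1.2 + 12.6 + 6.9)/6 = 31/6 = 31/6 ≈ 5.1667.
For a Normal prior and Normal likelihood with known variance, the posterior is Normal; its mode equals its mean, the precision-weighted average.
Prior precision 1/σ₀² = 1/16 = 0.0625; data precision n/σ² = 6/4 = 1.5.
μ̂ = (0.0625·7 + 1.5·(31/6)) / (0.0625 + 1.5) = 8.1875/1.5625 = 5.240.

μ̂_MAP = 5.240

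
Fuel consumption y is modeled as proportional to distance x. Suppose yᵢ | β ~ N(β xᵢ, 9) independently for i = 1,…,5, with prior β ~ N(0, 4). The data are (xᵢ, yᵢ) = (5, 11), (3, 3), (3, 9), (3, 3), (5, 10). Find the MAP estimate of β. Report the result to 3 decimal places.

log p(β | y) = −Σ(yᵢ − βxᵢ)²/(2·9) − β²/(2·4) + const.
Setting the derivative to zero: Σxᵢ(yᵢ − βxᵢ)/9 − β/4 = 0, so β = Σxᵢyᵢ / (Σxᵢ² + σ²/τ²).
Σxᵢyᵢ = 5·11 + 3·3 + 3·9 + 3·3 + 5·10 = 150; Σxᵢ² = 77; σ²/τ² = 2.25.
β̂_MAP = 150 / (77 + 2.25) = 150/79.25 ≈ 1.893.

β̂_MAP = 1.893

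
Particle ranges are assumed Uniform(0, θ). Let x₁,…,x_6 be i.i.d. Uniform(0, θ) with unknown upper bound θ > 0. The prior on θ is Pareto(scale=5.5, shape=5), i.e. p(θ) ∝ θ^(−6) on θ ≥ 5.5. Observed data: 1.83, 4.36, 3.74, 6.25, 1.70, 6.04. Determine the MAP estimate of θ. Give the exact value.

The Uniform(0, θ) likelihood is θ^(−n) for θ ≥ max(xᵢ), zero otherwise. Here max(xᵢ) = 6.25.
Posterior ∝ θ^(−6) · θ^(−6) = θ^(−12) on θ ≥ max(5.5, 6.25) = 6.25.
This density is strictly decreasing in θ, so the posterior mode lies at the lower boundary of the support.

θ̂_MAP = 6.25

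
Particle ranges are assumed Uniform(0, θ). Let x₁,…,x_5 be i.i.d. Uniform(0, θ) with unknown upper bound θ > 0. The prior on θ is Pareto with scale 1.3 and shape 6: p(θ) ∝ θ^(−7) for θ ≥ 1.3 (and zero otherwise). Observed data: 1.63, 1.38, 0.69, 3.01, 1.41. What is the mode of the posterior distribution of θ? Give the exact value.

θ̂_MAP = 3.01

The Uniform(0, θ) likelihood is θ^(−n) for θ ≥ max(xᵢ), zero otherwise. Here max(xᵢ) = 3.01.
Posterior ∝ θ^(−7) · θ^(−5) = θ^(−12) on θ ≥ max(1.3, 3.01) = 3.01.
This density is strictly decreasing in θ, so the posterior mode lies at the lower boundary of the support.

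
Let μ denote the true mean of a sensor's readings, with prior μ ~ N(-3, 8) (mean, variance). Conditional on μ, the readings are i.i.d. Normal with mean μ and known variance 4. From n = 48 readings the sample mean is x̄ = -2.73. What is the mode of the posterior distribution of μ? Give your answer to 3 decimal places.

μ̂_MAP = -2.733

n = 48, x̄ = -2.73.
For a Normal prior and Normal likelihood with known variance, the posterior is Normal; its mode equals its mean, the precision-weighted average.
Prior precision 1/σ₀² = 1/8 = 0.125; data precision n/σ² = 48/4 = 12.
μ̂ = (0.125·(-3) + 12·(-2.73)) / (0.125 + 12) = (-33.135)/12.125 = -6627/2425 ≈ -2.733.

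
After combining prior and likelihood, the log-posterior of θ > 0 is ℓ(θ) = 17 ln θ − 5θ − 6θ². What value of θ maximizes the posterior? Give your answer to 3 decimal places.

θ̂_MAP = 1.000

ℓ'(θ) = 17/θ − 5 − 12θ. Setting this to zero and multiplying by θ: 12θ² + 5θ − 17 = 0.
θ = (−5 + √(5² + 4·12·17)) / (2·12) = (−5 + √841) / 24 = (−5 + 29)/24 = 1.
ℓ''(θ) = −17/θ² − 12 < 0, confirming a maximum.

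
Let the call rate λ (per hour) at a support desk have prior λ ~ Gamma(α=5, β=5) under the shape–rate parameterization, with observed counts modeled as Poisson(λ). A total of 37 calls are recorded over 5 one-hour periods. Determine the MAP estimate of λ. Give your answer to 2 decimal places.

λ̂_MAP = 4.10

Σxᵢ = 37, n = 5.
Posterior ∝ λ^4e^(−5λ) · λ^37e^(−5λ) = λ^41e^(−10λ), i.e. Gamma(shape=42, rate=10).
The mode of a Gamma(a, b) with a ≥ 1 (shape–rate) is (a−1)/b = 41/10 ≈ 4.10.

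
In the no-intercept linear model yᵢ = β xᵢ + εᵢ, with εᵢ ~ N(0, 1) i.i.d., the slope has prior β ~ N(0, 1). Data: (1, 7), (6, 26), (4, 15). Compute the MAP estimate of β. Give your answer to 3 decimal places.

log p(β | y) = −Σ(yᵢ − βxᵢ)²/(2·1) − β²/(2·1) + const.
Setting the derivative to zero: Σxᵢ(yᵢ − βxᵢ)/1 − β/1 = 0, so β = Σxᵢyᵢ / (Σxᵢ² + σ²/τ²).
Σxᵢyᵢ = 1·7 + 6·26 + 4·15 = 223; Σxᵢ² = 53; σ²/τ² = 1.
β̂_MAP = 223 / (53 + 1) = 223/54 ≈ 4.130.

β̂_MAP = 4.130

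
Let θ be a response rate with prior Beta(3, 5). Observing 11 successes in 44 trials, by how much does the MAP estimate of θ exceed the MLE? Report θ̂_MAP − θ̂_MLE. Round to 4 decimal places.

Posterior is Beta(14, 38); MAP = (14−1)/(52−2) = 13/50 ≈ 0.26000.
MLE ignores the prior: θ̂_MLE = k/n = 11/44 ≈ 0.25000.
Difference = 13/50 − 11/44 = 1/100 ≈ 0.0100.

MAP − MLE = 0.0100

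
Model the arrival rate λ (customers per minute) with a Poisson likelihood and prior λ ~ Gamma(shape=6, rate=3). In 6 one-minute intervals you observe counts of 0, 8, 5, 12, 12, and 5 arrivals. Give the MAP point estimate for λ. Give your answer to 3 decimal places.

λ̂_MAP = 5.222

Σxᵢ = 0+8+5+12+12+5 = 42, with n = 6.
Posterior ∝ λ^5e^(−3λ) · λ^42e^(−6λ) = λ^47e^(−9λ), i.e. Gamma(shape=48, rate=9).
The mode of a Gamma(a, b) with a ≥ 1 (shape–rate) is (a−1)/b = 47/9 ≈ 5.222.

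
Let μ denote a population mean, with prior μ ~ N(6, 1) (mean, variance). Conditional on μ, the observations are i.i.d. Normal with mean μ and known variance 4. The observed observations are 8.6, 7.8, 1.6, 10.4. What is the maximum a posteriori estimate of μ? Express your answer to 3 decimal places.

μ̂_MAP = 6.550

n = 4; x̄ = (8.6 + 7.8 + 1.6 + 10.4)/4 = 28.4/4 = 7.1.
For a Normal prior and Normal likelihood with known variance, the posterior is Normal; its mode equals its mean, the precision-weighted average.
Prior precision 1/σ₀² = 1/1 = 1; data precision n/σ² = 4/4 = 1.
μ̂ = (1·6 + 1·7.1) / (1 + 1) = 13.1/2 = 6.550.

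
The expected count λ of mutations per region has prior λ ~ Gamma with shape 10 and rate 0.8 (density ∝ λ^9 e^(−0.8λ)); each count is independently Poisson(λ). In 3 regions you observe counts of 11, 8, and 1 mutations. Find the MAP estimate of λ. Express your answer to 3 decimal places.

Σxᵢ = 11+8+1 = 20, with n = 3.
Posterior ∝ λ^9e^(−0.8λ) · λ^20e^(−3λ) = λ^29e^(−3.8λ), i.e. Gamma(shape=30, rate=3.8).
The mode of a Gamma(a, b) with a ≥ 1 (shape–rate) is (a−1)/b = 29/3.8 ≈ 7.632.

λ̂_MAP = 7.632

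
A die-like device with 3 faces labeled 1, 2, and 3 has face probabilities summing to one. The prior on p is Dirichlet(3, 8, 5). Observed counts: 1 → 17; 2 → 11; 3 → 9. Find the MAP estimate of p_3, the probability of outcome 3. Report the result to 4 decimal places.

MAP estimate: 0.2600

The posterior is Dirichlet(αᵢ + nᵢ) = Dirichlet(20, 19, 14).
For a Dirichlet(a₁,…,a_K) with all aᵢ > 1, the mode has j-th component (aⱼ − 1)/(Σaᵢ − K).
Here Σaᵢ = 53 and K = 3, so p_3 = (14 − 1)/(53 − 3) = 13/50 ≈ 0.2600.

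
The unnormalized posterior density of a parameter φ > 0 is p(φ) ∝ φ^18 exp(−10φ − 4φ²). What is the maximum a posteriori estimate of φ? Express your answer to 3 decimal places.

ℓ'(φ) = 18/φ − 10 − 8φ. Setting this to zero and multiplying by φ: 8φ² + 10φ − 18 = 0.
φ = (−10 + √(10² + 4·8·18)) / (2·8) = (−10 + √676) / 16 = (−10 + 26)/16 = 1.
ℓ''(φ) = −18/φ² − 8 < 0, confirming a maximum.

φ̂_MAP = 1.000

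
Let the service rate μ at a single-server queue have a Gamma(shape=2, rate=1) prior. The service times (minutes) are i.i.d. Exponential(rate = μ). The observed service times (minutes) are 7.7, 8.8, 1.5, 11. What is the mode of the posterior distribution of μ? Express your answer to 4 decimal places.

The Exponential(rate=μ) likelihood is ∝ μ^n e^(−μΣtᵢ). Here n = 4 and Σtᵢ = 7.7 + 8.8 + 1.5 + 11 = 29.
Posterior ∝ μe^(−1μ) · μ^4e^(−29μ) = μ^5e^(−30μ), i.e. Gamma(6, 30).
Mode = (a−1)/b = 5/30 ≈ 0.1667.

μ̂_MAP = 0.1667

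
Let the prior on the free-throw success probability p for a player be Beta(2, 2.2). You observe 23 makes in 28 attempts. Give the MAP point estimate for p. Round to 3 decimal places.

Prior: Beta(2, 2.2).
Data: 23 successes in 28 trials. The binomial likelihood contributes p^23(1−p)^5, so the posterior is Beta(2+23, 2.2+5) = Beta(25, 7.2).
For Beta(a, b) with a, b > 1 the mode is (a−1)/(a+b−2) = 24/30.2 ≈ 0.795.

p̂_MAP = 0.795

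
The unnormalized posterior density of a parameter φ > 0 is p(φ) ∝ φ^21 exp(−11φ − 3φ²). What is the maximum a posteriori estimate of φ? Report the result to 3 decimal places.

φ̂_MAP = 1.167

ℓ'(φ) = 21/φ − 11 − 6φ. Setting this to zero and multiplying by φ: 6φ² + 11φ − 21 = 0.
φ = (−11 + √(11² + 4·6·21)) / (2·6) = (−11 + √625) / 12 = (−11 + 25)/12 = 7/6.
ℓ''(φ) = −21/φ² − 6 < 0, confirming a maximum.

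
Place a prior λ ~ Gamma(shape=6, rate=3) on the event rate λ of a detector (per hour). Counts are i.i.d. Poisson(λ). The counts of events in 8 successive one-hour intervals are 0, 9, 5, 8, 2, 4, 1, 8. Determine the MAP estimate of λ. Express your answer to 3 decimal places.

Σxᵢ = 0+9+5+8+2+4+1+8 = 37, with n = 8.
Posterior ∝ λ^5e^(−3λ) · λ^37e^(−8λ) = λ^42e^(−11λ), i.e. Gamma(shape=43, rate=11).
The mode of a Gamma(a, b) with a ≥ 1 (shape–rate) is (a−1)/b = 42/11 ≈ 3.818.

λ̂_MAP = 3.818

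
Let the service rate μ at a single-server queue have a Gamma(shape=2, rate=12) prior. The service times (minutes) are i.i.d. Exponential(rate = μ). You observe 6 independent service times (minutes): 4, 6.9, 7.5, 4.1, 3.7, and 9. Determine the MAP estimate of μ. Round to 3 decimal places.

The Exponential(rate=μ) likelihood is ∝ μ^n e^(−μΣtᵢ). Here n = 6 and Σtᵢ = 4 + 6.9 + 7.5 + 4.1 + 3.7 + 9 = 35.2.
Posterior ∝ μe^(−12μ) · μ^6e^(−35.2μ) = μ^7e^(−47.2μ), i.e. Gamma(8, 47.2).
Mode = (a−1)/b = 7/47.2 ≈ 0.148.

μ̂_MAP = 0.148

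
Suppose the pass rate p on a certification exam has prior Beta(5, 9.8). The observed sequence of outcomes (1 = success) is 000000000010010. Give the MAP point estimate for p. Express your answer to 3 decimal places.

Prior: Beta(5, 9.8).
Data: 2 successes in 15 trials (from the sequence). The binomial likelihood contributes p^2(1−p)^13, so the posterior is Beta(5+2, 9.8+13) = Beta(7, 22.8).
For Beta(a, b) with a, b > 1 the mode is (a−1)/(a+b−2) = 6/27.8 ≈ 0.216.

p̂_MAP = 0.216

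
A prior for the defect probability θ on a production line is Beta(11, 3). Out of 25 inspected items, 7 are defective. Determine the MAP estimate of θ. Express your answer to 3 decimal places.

θ̂_MAP = 0.459

Prior: Beta(11, 3).
Data: 7 successes in 25 trials. The binomial likelihood contributes θ^7(1−θ)^18, so the posterior is Beta(11+7, 3+18) = Beta(18, 21).
For Beta(a, b) with a, b > 1 the mode is (a−1)/(a+b−2) = 17/37 ≈ 0.459.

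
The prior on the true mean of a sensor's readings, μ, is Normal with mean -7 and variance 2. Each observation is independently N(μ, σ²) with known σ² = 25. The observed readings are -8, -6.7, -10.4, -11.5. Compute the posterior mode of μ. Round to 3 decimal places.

μ̂_MAP = -7.521

n = 4; x̄ = ((-8) + (-6.7) + (-10.4) + (-11.5))/4 = -36.6/4 = -9.15.
For a Normal prior and Normal likelihood with known variance, the posterior is Normal; its mode equals its mean, the precision-weighted average.
Prior precision 1/σ₀² = 1/2 = 0.5; data precision n/σ² = 4/25 = 0.16.
μ̂ = (0.5·(-7) + 0.16·(-9.15)) / (0.5 + 0.16) = (-4.964)/0.66 = -1241/165 ≈ -7.521.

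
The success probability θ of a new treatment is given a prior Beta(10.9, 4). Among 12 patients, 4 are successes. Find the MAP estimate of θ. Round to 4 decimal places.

Prior: Beta(10.9, 4).
Data: 4 successes in 12 trials. The binomial likelihood contributes θ^4(1−θ)^8, so the posterior is Beta(10.9+4, 4+8) = Beta(14.9, 12).
For Beta(a, b) with a, b > 1 the mode is (a−1)/(a+b−2) = 13.9/24.9 ≈ 0.5582.

θ̂_MAP = 0.5582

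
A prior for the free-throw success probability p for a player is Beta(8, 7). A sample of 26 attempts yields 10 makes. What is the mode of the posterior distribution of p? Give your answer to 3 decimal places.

Prior: Beta(8, 7).
Data: 10 successes in 26 trials. The binomial likelihood contributes p^10(1−p)^16, so the posterior is Beta(8+10, 7+16) = Beta(18, 23).
For Beta(a, b) with a, b > 1 the mode is (a−1)/(a+b−2) = 17/39 ≈ 0.436.

p̂_MAP = 0.436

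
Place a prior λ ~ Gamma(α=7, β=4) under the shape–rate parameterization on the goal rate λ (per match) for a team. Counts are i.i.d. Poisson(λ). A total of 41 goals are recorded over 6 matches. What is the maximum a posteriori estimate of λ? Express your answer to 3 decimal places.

λ̂_MAP = 4.700

Σxᵢ = 41, n = 6.
Posterior ∝ λ^6e^(−4λ) · λ^41e^(−6λ) = λ^47e^(−10λ), i.e. Gamma(shape=48, rate=10).
The mode of a Gamma(a, b) with a ≥ 1 (shape–rate) is (a−1)/b = 47/10 ≈ 4.700.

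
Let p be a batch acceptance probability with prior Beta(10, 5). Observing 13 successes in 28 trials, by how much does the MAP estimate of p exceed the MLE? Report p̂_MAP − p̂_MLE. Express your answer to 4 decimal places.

MAP − MLE = 0.0723

Posterior is Beta(23, 20); MAP = (23−1)/(43−2) = 22/41 ≈ 0.53659.
MLE ignores the prior: p̂_MLE = k/n = 13/28 ≈ 0.46429.
Difference = 22/41 − 13/28 = 83/1148 ≈ 0.0723.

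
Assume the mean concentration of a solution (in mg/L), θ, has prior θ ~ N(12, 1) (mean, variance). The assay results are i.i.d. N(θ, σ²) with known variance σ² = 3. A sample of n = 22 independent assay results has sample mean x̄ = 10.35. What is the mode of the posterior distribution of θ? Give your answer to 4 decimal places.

n = 22, x̄ = 10.35.
For a Normal prior and Normal likelihood with known variance, the posterior is Normal; its mode equals its mean, the precision-weighted average.
Prior precision 1/σ₀² = 1/1 = 1; data precision n/σ² = 22/3.
θ̂ = (1·12 + (22/3)·10.35) / (1 + 22/3) = 87.9/(25/3) = 10.5480.

θ̂_MAP = 10.5480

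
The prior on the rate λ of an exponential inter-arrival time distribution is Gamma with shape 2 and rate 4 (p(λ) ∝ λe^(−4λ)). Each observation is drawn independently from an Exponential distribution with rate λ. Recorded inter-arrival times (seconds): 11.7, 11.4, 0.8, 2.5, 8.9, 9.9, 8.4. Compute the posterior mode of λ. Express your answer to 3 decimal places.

λ̂_MAP = 0.139

The Exponential(rate=λ) likelihood is ∝ λ^n e^(−λΣtᵢ). Here n = 7 and Σtᵢ = 11.7 + 11.4 + 0.8 + 2.5 + 8.9 + 9.9 + 8.4 = 53.6.
Posterior ∝ λe^(−4λ) · λ^7e^(−53.6λ) = λ^8e^(−57.6λ), i.e. Gamma(9, 57.6).
Mode = (a−1)/b = 8/57.6 ≈ 0.139.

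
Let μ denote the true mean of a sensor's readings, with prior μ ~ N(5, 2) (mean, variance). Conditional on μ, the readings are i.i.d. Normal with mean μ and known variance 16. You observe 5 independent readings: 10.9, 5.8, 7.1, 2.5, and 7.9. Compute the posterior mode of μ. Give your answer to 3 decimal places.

n = 5; x̄ = (10.9 + 5.8 + 7.1 + 2.5 + 7.9)/5 = 34.2/5 = 6.84.
For a Normal prior and Normal likelihood with known variance, the posterior is Normal; its mode equals its mean, the precision-weighted average.
Prior precision 1/σ₀² = 1/2 = 0.5; data precision n/σ² = 5/16 = 0.3125.
μ̂ = (0.5·5 + 0.3125·6.84) / (0.5 + 0.3125) = 4.6375/0.8125 = 371/65 ≈ 5.708.

μ̂_MAP = 5.708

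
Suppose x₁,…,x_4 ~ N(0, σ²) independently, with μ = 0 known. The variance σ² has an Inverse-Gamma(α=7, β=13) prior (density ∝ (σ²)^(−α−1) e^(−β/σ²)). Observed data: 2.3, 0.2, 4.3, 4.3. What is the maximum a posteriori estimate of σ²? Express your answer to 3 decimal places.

Sum of squared deviations about the known mean: SS = (2.3−0)² + (0.2−0)² + (4.3−0)² + (4.3−0)² = 42.31.
The Normal likelihood contributes (σ²)^(−n/2) exp(−SS/(2σ²)), so the posterior is Inverse-Gamma(α + n/2, β + SS/2) = Inverse-Gamma(9, 34.155).
The mode of Inverse-Gamma(a, b) is b/(a+1) = 34.155/10 ≈ 3.416.

σ̂²_MAP = 3.416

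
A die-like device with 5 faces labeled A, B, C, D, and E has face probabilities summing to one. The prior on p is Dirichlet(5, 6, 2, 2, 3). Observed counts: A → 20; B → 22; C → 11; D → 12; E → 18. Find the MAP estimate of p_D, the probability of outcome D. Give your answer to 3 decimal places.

MAP estimate of p_D = 0.135

The posterior is Dirichlet(αᵢ + nᵢ) = Dirichlet(25, 28, 13, 14, 21).
For a Dirichlet(a₁,…,a_K) with all aᵢ > 1, the mode has j-th component (aⱼ − 1)/(Σaᵢ − K).
Here Σaᵢ = 101 and K = 5, so p_D = (14 − 1)/(101 − 5) = 13/96 ≈ 0.135.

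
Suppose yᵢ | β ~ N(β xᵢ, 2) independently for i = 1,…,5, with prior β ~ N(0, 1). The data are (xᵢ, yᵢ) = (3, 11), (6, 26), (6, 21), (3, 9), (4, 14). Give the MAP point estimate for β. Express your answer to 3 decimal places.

log p(β | y) = −Σ(yᵢ − βxᵢ)²/(2·2) − β²/(2·1) + const.
Setting the derivative to zero: Σxᵢ(yᵢ − βxᵢ)/2 − β/1 = 0, so β = Σxᵢyᵢ / (Σxᵢ² + σ²/τ²).
Σxᵢyᵢ = 3·11 + 6·26 + 6·21 + 3·9 + 4·14 = 398; Σxᵢ² = 106; σ²/τ² = 2.
β̂_MAP = 398 / (106 + 2) = 398/108 ≈ 3.685.

β̂_MAP = 3.685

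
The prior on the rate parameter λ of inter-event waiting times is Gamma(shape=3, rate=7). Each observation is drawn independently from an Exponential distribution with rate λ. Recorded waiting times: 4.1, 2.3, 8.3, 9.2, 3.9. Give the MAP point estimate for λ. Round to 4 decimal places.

The Exponential(rate=λ) likelihood is ∝ λ^n e^(−λΣtᵢ). Here n = 5 and Σtᵢ = 4.1 + 2.3 + 8.3 + 9.2 + 3.9 = 27.8.
Posterior ∝ λ^2e^(−7λ) · λ^5e^(−27.8λ) = λ^7e^(−34.8λ), i.e. Gamma(8, 34.8).
Mode = (a−1)/b = 7/34.8 ≈ 0.2011.

λ̂_MAP = 0.2011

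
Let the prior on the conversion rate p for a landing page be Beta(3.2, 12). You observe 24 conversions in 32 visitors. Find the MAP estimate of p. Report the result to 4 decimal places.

Prior: Beta(3.2, 12).
Data: 24 successes in 32 trials. The binomial likelihood contributes p^24(1−p)^8, so the posterior is Beta(3.2+24, 12+8) = Beta(27.2, 20).
For Beta(a, b) with a, b > 1 the mode is (a−1)/(a+b−2) = 26.2/45.2 ≈ 0.5796.

p̂_MAP = 0.5796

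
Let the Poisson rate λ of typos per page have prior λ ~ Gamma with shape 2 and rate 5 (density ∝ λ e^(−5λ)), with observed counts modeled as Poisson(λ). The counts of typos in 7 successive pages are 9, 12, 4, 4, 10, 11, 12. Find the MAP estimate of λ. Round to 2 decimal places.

Σxᵢ = 9+12+4+4+10+11+12 = 62, with n = 7.
Posterior ∝ λe^(−5λ) · λ^62e^(−7λ) = λ^63e^(−12λ), i.e. Gamma(shape=64, rate=12).
The mode of a Gamma(a, b) with a ≥ 1 (shape–rate) is (a−1)/b = 63/12 ≈ 5.25.

λ̂_MAP = 5.25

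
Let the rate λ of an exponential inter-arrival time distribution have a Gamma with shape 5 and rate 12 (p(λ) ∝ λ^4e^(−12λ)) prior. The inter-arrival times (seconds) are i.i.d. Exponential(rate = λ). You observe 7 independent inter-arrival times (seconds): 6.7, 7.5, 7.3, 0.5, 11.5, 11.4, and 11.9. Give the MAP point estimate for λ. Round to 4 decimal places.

λ̂_MAP = 0.1599

The Exponential(rate=λ) likelihood is ∝ λ^n e^(−λΣtᵢ). Here n = 7 and Σtᵢ = 6.7 + 7.5 + 7.3 + 0.5 + 11.5 + 11.4 + 11.9 = 56.8.
Posterior ∝ λ^4e^(−12λ) · λ^7e^(−56.8λ) = λ^11e^(−68.8λ), i.e. Gamma(12, 68.8).
Mode = (a−1)/b = 11/68.8 ≈ 0.1599.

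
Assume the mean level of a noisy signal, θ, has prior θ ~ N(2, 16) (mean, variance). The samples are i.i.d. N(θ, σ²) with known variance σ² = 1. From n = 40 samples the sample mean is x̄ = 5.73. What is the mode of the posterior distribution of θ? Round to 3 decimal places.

n = 40, x̄ = 5.73.
For a Normal prior and Normal likelihood with known variance, the posterior is Normal; its mode equals its mean, the precision-weighted average.
Prior precision 1/σ₀² = 1/16 = 0.0625; data precision n/σ² = 40/1 = 40.
θ̂ = (0.0625·2 + 40·5.73) / (0.0625 + 40) = 229.325/40.0625 = 18346/3205 ≈ 5.724.

θ̂_MAP = 5.724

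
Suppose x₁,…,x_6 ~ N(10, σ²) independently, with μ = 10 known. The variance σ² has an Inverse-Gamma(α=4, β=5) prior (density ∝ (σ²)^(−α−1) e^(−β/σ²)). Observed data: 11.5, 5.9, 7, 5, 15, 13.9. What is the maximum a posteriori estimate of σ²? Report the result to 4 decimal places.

σ̂²_MAP = 6.4544

Sum of squared deviations about the known mean: SS = (11.5−10)² + (5.9−10)² + (7−10)² + (5−10)² + (15−10)² + (13.9−10)² = 93.27.
The Normal likelihood contributes (σ²)^(−n/2) exp(−SS/(2σ²)), so the posterior is Inverse-Gamma(α + n/2, β + SS/2) = Inverse-Gamma(7, 51.635).
The mode of Inverse-Gamma(a, b) is b/(a+1) = 51.635/8 ≈ 6.4544.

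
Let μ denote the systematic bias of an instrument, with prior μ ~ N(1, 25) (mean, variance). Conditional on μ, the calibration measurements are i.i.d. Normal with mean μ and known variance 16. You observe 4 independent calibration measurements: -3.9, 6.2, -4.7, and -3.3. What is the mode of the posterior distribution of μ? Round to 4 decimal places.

n = 4; x̄ = ((-3.9) + 6.2 + (-4.7) + (-3.3))/4 = -5.7/4 = -1.425.
For a Normal prior and Normal likelihood with known variance, the posterior is Normal; its mode equals its mean, the precision-weighted average.
Prior precision 1/σ₀² = 1/25 = 0.04; data precision n/σ² = 4/16 = 0.25.
μ̂ = (0.04·1 + 0.25·(-1.425)) / (0.04 + 0.25) = (-0.31625)/0.29 = -253/232 ≈ -1.0905.

μ̂_MAP = -1.0905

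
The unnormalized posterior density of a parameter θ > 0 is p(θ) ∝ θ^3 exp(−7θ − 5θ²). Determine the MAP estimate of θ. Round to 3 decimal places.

θ̂_MAP = 0.300

ℓ'(θ) = 3/θ − 7 − 10θ. Setting this to zero and multiplying by θ: 10θ² + 7θ − 3 = 0.
θ = (−7 + √(7² + 4·10·3)) / (2·10) = (−7 + √169) / 20 = (−7 + 13)/20 = 3/10.
ℓ''(θ) = −3/θ² − 10 < 0, confirming a maximum.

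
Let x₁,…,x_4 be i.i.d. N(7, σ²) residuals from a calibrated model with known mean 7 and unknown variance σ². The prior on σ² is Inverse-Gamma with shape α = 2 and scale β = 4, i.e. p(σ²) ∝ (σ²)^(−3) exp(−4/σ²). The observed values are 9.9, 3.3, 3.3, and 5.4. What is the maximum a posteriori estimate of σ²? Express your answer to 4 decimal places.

Sum of squared deviations about the known mean: SS = (9.9−7)² + (3.3−7)² + (3.3−7)² + (5.4−7)² = 38.35.
The Normal likelihood contributes (σ²)^(−n/2) exp(−SS/(2σ²)), so the posterior is Inverse-Gamma(α + n/2, β + SS/2) = Inverse-Gamma(4, 23.175).
The mode of Inverse-Gamma(a, b) is b/(a+1) = 23.175/5 ≈ 4.6350.

σ̂²_MAP = 4.6350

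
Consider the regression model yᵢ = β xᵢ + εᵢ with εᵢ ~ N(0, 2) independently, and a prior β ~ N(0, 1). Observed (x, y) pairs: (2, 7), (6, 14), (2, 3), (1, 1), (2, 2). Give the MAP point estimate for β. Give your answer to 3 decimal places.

log p(β | y) = −Σ(yᵢ − βxᵢ)²/(2·2) − β²/(2·1) + const.
Setting the derivative to zero: Σxᵢ(yᵢ − βxᵢ)/2 − β/1 = 0, so β = Σxᵢyᵢ / (Σxᵢ² + σ²/τ²).
Σxᵢyᵢ = 2·7 + 6·14 + 2·3 + 1·1 + 2·2 = 109; Σxᵢ² = 49; σ²/τ² = 2.
β̂_MAP = 109 / (49 + 2) = 109/51 ≈ 2.137.

β̂_MAP = 2.137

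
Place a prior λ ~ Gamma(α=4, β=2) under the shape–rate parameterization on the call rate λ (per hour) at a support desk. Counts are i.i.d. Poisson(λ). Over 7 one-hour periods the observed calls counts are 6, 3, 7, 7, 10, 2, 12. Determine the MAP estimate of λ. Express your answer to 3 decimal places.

Σxᵢ = 6+3+7+7+10+2+12 = 47, with n = 7.
Posterior ∝ λ^3e^(−2λ) · λ^47e^(−7λ) = λ^50e^(−9λ), i.e. Gamma(shape=51, rate=9).
The mode of a Gamma(a, b) with a ≥ 1 (shape–rate) is (a−1)/b = 50/9 ≈ 5.556.

λ̂_MAP = 5.556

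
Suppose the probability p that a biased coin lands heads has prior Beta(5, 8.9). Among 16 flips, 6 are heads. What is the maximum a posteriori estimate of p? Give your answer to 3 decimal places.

Prior: Beta(5, 8.9).
Data: 6 successes in 16 trials. The binomial likelihood contributes p^6(1−p)^10, so the posterior is Beta(5+6, 8.9+10) = Beta(11, 18.9).
For Beta(a, b) with a, b > 1 the mode is (a−1)/(a+b−2) = 10/27.9 ≈ 0.358.

p̂_MAP = 0.358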